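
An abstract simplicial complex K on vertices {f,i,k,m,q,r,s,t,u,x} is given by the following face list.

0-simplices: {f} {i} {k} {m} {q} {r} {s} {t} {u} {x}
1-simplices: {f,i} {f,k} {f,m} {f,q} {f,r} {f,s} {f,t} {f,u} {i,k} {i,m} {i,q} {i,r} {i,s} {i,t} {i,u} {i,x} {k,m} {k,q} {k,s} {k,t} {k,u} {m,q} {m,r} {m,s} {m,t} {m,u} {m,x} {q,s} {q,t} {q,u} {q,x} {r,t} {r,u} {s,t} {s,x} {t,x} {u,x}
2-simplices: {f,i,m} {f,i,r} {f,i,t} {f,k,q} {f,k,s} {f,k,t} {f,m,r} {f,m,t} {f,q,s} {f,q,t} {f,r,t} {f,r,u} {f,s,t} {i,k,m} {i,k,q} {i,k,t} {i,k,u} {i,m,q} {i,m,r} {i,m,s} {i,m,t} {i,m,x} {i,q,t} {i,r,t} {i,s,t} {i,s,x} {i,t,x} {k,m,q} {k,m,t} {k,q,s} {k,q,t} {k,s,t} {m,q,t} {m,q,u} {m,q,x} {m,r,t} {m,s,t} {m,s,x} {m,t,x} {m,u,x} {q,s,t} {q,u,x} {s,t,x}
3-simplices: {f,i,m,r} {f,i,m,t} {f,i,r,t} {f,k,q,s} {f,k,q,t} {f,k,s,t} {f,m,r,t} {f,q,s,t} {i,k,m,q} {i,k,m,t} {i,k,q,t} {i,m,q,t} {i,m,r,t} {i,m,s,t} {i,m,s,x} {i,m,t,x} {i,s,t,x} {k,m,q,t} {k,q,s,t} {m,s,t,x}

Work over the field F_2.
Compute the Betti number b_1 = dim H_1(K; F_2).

n_0=10 n_1=37 n_2=43 n_3=20  [Z2]
∂1: piv[fi,fk,fm,fq,fr,fs,ft,fu,ix] rk=9  ker:ik,im,iq,ir,is,it,iu,km,kq,ks,kt,ku,mq,mr,ms,mt,mu,mx,qs,qt,qu,qx,rt,ru,st,sx,tx,ux
∂2: piv[fim,fir,fit,fkq,fks,fkt,fmr,fmt,fqs,fqt,frt,fru,fst,ikm,ikq,ikt,iku,imq,ims,imx,ist,isx,itx,mqu,mqx,mux] rk=26  ker:imr,imt,iqt,irt,kmq,kmt,kqs,kqt,kst,mqt,mrt,mst,msx,mtx,qst,qux,stx
∂3: piv[fimr,fimt,firt,fkqs,fkqt,fkst,fmrt,fqst,ikmq,ikmt,ikqt,imqt,imst,imsx,imtx,istx] rk=16  ker:imrt,kmqt,kqst,mstx
b_1=(37−9)−26=2

b_1=2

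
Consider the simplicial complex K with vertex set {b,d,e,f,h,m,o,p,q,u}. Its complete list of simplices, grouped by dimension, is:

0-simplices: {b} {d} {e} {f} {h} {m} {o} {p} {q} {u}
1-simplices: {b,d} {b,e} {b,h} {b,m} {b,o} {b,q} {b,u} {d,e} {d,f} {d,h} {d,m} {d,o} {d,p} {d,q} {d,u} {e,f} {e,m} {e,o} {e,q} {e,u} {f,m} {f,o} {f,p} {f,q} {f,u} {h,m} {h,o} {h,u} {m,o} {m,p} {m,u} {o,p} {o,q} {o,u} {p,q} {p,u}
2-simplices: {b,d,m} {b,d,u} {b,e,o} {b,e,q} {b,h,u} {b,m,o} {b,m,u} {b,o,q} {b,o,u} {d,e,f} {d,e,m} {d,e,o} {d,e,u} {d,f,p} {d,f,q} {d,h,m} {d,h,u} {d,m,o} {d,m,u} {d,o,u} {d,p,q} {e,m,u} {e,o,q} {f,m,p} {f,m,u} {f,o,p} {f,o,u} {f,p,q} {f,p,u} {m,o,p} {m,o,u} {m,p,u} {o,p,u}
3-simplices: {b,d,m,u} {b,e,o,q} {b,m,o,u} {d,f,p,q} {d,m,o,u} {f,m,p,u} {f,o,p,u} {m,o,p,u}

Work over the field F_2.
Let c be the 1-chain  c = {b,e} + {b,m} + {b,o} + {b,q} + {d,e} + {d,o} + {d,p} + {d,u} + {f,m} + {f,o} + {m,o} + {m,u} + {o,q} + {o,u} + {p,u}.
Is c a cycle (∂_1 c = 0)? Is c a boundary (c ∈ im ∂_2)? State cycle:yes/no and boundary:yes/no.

n_0=10 n_1=36 n_2=33 n_3=8  [Z2]
∂1: piv[bd,be,bh,bm,bo,bq,bu,df,dp] rk=9  ker:de,dh,dm,do,dq,du,ef,em,eo,eq,eu,fm,fo,fp,fq,fu,hm,ho,hu,mo,mp,mu,op,oq,ou,pq,pu
∂2: piv[bdm,bdu,beo,beq,bhu,bmo,bmu,boq,bou,def,dem,deo,deu,dfp,dfq,dhm,dhu,dmo,dpq,fmp,fmu,fop,fou,fpu] rk=24  ker:dmu,dou,emu,eoq,fpq,mop,mou,mpu,opu
∂3: piv[bdmu,beoq,bmou,dfpq,dmou,fmpu,fopu,mopu] rk=8
∂1c = 0
c vs im∂2: residual ≠ 0 ⇒ not boundary

cycle:yes boundary:no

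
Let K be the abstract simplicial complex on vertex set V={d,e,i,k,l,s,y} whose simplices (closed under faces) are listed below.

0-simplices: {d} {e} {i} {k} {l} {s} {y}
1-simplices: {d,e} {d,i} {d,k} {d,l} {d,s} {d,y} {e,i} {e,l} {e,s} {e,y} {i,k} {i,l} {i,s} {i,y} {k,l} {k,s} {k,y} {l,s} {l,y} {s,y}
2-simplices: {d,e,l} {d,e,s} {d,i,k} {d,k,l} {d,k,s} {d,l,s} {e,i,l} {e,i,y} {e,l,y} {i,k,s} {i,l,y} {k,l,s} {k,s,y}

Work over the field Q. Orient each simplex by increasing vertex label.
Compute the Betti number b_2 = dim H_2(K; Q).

n_0=7 n_1=20 n_2=13  [Q]
∂1: piv[de,di,dk,dl,ds,dy] rk=6  ker:ei,el,es,ey,ik,il,is,iy,kl,ks,ky,ls,ly,sy
∂2: piv[del,des,dik,dkl,dks,dls,eil,eiy,ely,iks,ksy] rk=11  ker:ily,kls
b_2=(13−11)−0=2

b_2=2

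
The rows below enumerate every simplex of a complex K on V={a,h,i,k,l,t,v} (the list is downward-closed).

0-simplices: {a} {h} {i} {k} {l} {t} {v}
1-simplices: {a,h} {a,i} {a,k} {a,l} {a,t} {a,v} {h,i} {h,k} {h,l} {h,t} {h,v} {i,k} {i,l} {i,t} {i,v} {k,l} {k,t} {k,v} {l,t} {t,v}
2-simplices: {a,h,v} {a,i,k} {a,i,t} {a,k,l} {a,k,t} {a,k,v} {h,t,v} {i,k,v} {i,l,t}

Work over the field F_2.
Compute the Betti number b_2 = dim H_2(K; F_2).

b_2=0

n_0=7 n_1=20 n_2=9  [Z2]
∂1: piv[ah,ai,ak,al,at,av] rk=6  ker:hi,hk,hl,ht,hv,ik,il,it,iv,kl,kt,kv,lt,tv
∂2: piv[ahv,aik,ait,akl,akt,akv,htv,ikv,ilt] rk=9
b_2=(9−9)−0=0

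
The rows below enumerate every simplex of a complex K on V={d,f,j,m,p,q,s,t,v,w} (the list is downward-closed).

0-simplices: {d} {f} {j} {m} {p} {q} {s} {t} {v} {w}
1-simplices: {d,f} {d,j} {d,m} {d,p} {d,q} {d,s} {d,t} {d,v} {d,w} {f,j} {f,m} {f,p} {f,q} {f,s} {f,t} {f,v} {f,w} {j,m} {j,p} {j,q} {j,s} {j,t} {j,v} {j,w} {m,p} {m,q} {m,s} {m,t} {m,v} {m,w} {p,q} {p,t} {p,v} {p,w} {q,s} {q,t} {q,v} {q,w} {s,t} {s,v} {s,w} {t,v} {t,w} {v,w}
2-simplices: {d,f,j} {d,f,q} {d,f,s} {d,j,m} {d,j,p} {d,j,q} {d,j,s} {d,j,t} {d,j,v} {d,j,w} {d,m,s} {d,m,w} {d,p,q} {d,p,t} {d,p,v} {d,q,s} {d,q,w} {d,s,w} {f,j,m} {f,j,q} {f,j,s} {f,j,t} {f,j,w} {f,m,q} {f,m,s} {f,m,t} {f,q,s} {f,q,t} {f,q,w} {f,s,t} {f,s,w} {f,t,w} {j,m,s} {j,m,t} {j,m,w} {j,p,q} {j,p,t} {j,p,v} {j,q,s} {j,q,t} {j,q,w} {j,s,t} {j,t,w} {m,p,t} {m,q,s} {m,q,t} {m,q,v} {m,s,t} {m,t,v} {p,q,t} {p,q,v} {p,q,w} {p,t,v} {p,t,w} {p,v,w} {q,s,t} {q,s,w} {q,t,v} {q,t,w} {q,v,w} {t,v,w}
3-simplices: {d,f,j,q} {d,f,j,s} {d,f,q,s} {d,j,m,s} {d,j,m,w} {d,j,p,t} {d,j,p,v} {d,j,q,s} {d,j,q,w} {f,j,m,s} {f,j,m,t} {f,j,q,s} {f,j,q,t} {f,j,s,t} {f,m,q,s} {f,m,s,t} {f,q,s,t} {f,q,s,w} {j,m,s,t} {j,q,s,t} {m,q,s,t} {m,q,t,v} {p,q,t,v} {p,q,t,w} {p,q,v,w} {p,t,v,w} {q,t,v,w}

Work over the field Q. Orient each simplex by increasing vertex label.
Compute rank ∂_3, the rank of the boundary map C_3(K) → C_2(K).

n_0=10 n_1=44 n_2=61 n_3=27  [Q]
∂1: piv[df,dj,dm,dp,dq,ds,dt,dv,dw] rk=9  ker:fj,fm,fp,fq,fs,ft,fv,fw,jm,jp,jq,js,jt,jv,jw,mp,mq,ms,mt,mv,mw,pq,pt,pv,pw,qs,qt,qv,qw,st,sv,sw,tv,tw,vw
∂2: piv[dfj,dfq,dfs,djm,djp,djq,djs,djt,djv,djw,dms,dmw,dpq,dpt,dpv,dqs,dqw,dsw,fjm,fjt,fjw,fmq,fmt,fqt,fst,ftw,mpt,mqv,mtv,pqv,pqw,pvw] rk=32  ker:fjq,fjs,fms,fqs,fqw,fsw,jms,jmt,jmw,jpq,jpt,jpv,jqs,jqt,jqw,jst,jtw,mqs,mqt,mst,pqt,ptv,ptw,qst,qsw,qtv,qtw,qvw,tvw
∂3: piv[dfjq,dfjs,dfqs,djms,djmw,djpt,djpv,djqs,djqw,fjms,fjmt,fjqt,fjst,fmqs,fmst,fqst,fqsw,mqst,mqtv,pqtv,pqtw,pqvw,ptvw] rk=23  ker:fjqs,jmst,jqst,qtvw
rk∂_3=23

rank∂_3=23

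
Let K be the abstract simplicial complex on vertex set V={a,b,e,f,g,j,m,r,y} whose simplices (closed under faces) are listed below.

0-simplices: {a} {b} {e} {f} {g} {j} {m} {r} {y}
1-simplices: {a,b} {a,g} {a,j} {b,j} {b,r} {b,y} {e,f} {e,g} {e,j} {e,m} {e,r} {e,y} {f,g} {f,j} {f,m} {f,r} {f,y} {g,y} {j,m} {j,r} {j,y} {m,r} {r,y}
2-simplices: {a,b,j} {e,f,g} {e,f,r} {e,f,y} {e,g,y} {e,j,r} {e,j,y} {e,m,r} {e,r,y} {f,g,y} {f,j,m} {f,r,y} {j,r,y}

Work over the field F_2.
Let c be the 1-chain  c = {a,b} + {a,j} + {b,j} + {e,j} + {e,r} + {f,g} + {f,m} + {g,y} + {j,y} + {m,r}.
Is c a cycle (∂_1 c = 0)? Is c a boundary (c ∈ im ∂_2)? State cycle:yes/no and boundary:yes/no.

n_0=9 n_1=23 n_2=13  [Z2]
∂1: piv[ab,ag,aj,br,by,ef,eg,em] rk=8  ker:bj,ej,er,ey,fg,fj,fm,fr,fy,gy,jm,jr,jy,mr,ry
∂2: piv[abj,efg,efr,efy,egy,ejr,ejy,emr,ery,fjm] rk=10  ker:fgy,fry,jry
∂1c = 0
c vs im∂2: residual ≠ 0 ⇒ not boundary

cycle:yes boundary:no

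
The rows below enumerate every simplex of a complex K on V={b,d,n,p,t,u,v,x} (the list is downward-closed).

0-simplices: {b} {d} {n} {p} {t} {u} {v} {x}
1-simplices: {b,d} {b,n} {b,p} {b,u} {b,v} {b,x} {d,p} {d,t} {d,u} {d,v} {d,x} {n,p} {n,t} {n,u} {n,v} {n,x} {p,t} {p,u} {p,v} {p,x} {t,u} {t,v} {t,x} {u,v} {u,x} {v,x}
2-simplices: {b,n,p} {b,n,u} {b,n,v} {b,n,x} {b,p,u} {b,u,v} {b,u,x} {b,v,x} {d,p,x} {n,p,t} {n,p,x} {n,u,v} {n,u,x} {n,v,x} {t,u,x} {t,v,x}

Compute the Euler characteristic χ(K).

χ(K)=-2

n_0=8 n_1=26 n_2=16
χ=+8−26+16=-2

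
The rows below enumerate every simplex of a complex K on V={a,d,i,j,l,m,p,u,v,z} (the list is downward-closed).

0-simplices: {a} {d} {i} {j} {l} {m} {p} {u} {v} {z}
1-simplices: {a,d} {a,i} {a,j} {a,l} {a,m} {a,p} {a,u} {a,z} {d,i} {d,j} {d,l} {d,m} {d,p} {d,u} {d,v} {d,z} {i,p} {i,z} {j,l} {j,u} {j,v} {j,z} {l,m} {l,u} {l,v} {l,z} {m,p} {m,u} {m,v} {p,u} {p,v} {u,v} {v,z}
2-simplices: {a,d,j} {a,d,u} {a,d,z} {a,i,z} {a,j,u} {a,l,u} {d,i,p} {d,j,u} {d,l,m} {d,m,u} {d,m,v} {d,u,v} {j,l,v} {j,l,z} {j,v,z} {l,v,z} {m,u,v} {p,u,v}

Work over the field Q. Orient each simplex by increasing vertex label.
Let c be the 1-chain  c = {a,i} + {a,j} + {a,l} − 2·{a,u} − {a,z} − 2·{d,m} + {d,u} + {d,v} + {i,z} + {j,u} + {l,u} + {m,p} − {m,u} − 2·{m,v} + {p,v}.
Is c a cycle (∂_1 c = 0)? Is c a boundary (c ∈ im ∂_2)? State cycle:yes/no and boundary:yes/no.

cycle:yes boundary:no

n_0=10 n_1=33 n_2=18  [Q]
∂1: piv[ad,ai,aj,al,am,ap,au,az,dv] rk=9  ker:di,dj,dl,dm,dp,du,dz,ip,iz,jl,ju,jv,jz,lm,lu,lv,lz,mp,mu,mv,pu,pv,uv,vz
∂2: piv[adj,adu,adz,aiz,aju,alu,dip,dlm,dmu,dmv,duv,jlv,jlz,jvz,puv] rk=15  ker:dju,lvz,muv
∂1c = 0
c vs im∂2: residual ≠ 0 ⇒ not boundary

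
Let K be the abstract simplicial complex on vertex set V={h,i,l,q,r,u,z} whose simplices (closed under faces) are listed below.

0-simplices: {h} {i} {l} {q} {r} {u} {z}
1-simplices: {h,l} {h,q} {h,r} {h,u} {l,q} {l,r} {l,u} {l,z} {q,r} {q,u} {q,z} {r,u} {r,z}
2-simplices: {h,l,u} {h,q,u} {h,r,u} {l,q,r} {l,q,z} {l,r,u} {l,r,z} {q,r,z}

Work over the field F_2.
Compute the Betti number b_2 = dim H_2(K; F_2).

b_2=1

n_0=7 n_1=13 n_2=8  [Z2]
∂1: piv[hl,hq,hr,hu,lz] rk=5  ker:lq,lr,lu,qr,qu,qz,ru,rz
∂2: piv[hlu,hqu,hru,lqr,lqz,lru,lrz] rk=7  ker:qrz
b_2=(8−7)−0=1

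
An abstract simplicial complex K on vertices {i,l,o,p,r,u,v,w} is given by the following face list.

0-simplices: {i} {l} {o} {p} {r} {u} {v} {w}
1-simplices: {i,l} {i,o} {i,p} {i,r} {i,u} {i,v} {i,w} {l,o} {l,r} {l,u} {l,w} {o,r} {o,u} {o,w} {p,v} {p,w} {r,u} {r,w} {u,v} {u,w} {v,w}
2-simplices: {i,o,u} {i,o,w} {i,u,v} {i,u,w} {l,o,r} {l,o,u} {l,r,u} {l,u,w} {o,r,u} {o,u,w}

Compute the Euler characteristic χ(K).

n_0=8 n_1=21 n_2=10
χ=+8−21+10=-3

χ(K)=-3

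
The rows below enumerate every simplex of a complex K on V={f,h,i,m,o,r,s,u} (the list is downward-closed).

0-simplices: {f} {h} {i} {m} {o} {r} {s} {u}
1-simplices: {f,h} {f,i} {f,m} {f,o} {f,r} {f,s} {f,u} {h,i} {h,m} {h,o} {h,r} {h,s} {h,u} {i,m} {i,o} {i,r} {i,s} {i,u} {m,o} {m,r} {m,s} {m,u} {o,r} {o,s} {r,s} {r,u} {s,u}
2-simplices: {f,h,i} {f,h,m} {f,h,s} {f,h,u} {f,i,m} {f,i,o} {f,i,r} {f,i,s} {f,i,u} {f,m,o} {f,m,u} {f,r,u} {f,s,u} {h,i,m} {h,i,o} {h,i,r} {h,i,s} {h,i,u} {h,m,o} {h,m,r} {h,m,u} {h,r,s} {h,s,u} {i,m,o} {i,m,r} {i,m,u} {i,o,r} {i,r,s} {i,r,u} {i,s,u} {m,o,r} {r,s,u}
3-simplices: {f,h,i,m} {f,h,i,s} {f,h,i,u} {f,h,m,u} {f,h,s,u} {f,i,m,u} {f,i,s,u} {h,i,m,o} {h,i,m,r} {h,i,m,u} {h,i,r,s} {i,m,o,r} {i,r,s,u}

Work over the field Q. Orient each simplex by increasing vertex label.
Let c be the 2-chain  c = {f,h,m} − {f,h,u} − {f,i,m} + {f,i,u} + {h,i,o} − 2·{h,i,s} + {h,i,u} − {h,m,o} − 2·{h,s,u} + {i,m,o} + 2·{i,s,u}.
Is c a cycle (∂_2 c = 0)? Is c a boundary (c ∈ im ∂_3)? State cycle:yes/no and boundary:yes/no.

cycle:yes boundary:yes

n_0=8 n_1=27 n_2=32 n_3=13  [Q]
∂1: piv[fh,fi,fm,fo,fr,fs,fu] rk=7  ker:hi,hm,ho,hr,hs,hu,im,io,ir,is,iu,mo,mr,ms,mu,or,os,rs,ru,su
∂2: piv[fhi,fhm,fhs,fhu,fim,fio,fir,fis,fiu,fmo,fmu,fru,fsu,hio,hir,hmr,hrs,ior] rk=18  ker:him,his,hiu,hmo,hmu,hsu,imo,imr,imu,irs,iru,isu,mor,rsu
∂3: piv[fhim,fhis,fhiu,fhmu,fhsu,fimu,fisu,himo,himr,hirs,imor,irsu] rk=12  ker:himu
∂2c = 0
c vs im∂3: reduces to 0 ⇒ boundary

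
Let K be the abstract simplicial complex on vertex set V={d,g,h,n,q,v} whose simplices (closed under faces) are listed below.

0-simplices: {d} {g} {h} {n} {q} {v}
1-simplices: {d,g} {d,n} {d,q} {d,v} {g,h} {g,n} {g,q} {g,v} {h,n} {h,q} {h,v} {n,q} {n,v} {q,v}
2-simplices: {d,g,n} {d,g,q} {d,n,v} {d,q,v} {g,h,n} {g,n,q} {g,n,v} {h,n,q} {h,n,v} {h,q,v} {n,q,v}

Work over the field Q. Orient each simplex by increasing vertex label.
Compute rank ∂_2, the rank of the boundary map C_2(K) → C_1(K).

n_0=6 n_1=14 n_2=11  [Q]
∂1: piv[dg,dn,dq,dv,gh] rk=5  ker:gn,gq,gv,hn,hq,hv,nq,nv,qv
∂2: piv[dgn,dgq,dnv,dqv,ghn,gnq,gnv,hnq,hnv] rk=9  ker:hqv,nqv
rk∂_2=9

rank∂_2=9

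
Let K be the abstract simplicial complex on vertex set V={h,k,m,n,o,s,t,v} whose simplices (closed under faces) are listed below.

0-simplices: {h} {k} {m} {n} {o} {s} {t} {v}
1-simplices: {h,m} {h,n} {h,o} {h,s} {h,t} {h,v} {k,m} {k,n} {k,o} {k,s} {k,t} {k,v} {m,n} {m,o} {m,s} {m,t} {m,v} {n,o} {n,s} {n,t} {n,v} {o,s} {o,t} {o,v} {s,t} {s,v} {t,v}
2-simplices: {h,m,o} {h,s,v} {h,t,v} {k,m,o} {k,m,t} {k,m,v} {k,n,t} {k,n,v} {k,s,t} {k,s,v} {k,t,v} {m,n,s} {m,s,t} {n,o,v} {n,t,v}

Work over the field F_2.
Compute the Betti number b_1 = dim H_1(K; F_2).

n_0=8 n_1=27 n_2=15  [Z2]
∂1: piv[hm,hn,ho,hs,ht,hv,km] rk=7  ker:kn,ko,ks,kt,kv,mn,mo,ms,mt,mv,no,ns,nt,nv,os,ot,ov,st,sv,tv
∂2: piv[hmo,hsv,htv,kmo,kmt,kmv,knt,knv,kst,ksv,ktv,mns,mst,nov] rk=14  ker:ntv
b_1=(27−7)−14=6

b_1=6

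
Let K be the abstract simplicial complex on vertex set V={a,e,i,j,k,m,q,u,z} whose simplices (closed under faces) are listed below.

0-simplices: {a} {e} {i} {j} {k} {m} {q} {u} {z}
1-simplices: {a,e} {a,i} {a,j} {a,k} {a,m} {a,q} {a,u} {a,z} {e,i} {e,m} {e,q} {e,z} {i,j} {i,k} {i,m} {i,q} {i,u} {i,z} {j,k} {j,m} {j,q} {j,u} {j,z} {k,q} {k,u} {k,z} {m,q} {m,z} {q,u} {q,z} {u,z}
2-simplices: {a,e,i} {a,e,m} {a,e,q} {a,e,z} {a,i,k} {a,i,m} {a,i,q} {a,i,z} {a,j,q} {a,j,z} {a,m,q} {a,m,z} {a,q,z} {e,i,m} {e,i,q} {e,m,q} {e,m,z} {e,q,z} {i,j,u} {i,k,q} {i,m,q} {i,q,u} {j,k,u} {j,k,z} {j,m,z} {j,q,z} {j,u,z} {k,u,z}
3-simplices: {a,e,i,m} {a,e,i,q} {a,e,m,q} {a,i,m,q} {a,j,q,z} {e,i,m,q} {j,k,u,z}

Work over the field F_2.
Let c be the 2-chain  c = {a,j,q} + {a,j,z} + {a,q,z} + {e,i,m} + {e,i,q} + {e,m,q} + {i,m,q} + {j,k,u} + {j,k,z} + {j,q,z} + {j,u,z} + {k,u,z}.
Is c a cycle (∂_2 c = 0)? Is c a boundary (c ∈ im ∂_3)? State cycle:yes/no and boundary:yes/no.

cycle:yes boundary:yes

n_0=9 n_1=31 n_2=28 n_3=7  [Z2]
∂1: piv[ae,ai,aj,ak,am,aq,au,az] rk=8  ker:ei,em,eq,ez,ij,ik,im,iq,iu,iz,jk,jm,jq,ju,jz,kq,ku,kz,mq,mz,qu,qz,uz
∂2: piv[aei,aem,aeq,aez,aik,aim,aiq,aiz,ajq,ajz,amq,amz,aqz,iju,ikq,iqu,jku,jkz,jmz,juz] rk=20  ker:eim,eiq,emq,emz,eqz,imq,jqz,kuz
∂3: piv[aeim,aeiq,aemq,aimq,ajqz,jkuz] rk=6  ker:eimq
∂2c = 0
c vs im∂3: reduces to 0 ⇒ boundary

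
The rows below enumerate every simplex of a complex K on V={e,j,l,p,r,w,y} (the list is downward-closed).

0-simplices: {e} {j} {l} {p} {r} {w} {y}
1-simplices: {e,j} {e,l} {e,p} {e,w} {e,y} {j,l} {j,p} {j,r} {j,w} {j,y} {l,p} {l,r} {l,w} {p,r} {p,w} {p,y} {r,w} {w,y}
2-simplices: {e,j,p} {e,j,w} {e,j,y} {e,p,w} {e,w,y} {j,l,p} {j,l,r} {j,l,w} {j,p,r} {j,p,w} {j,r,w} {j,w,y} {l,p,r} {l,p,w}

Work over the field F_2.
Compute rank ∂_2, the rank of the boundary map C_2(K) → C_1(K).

n_0=7 n_1=18 n_2=14  [Z2]
∂1: piv[ej,el,ep,ew,ey,jr] rk=6  ker:jl,jp,jw,jy,lp,lr,lw,pr,pw,py,rw,wy
∂2: piv[ejp,ejw,ejy,epw,ewy,jlp,jlr,jlw,jpr,jrw] rk=10  ker:jpw,jwy,lpr,lpw
rk∂_2=10

rank∂_2=10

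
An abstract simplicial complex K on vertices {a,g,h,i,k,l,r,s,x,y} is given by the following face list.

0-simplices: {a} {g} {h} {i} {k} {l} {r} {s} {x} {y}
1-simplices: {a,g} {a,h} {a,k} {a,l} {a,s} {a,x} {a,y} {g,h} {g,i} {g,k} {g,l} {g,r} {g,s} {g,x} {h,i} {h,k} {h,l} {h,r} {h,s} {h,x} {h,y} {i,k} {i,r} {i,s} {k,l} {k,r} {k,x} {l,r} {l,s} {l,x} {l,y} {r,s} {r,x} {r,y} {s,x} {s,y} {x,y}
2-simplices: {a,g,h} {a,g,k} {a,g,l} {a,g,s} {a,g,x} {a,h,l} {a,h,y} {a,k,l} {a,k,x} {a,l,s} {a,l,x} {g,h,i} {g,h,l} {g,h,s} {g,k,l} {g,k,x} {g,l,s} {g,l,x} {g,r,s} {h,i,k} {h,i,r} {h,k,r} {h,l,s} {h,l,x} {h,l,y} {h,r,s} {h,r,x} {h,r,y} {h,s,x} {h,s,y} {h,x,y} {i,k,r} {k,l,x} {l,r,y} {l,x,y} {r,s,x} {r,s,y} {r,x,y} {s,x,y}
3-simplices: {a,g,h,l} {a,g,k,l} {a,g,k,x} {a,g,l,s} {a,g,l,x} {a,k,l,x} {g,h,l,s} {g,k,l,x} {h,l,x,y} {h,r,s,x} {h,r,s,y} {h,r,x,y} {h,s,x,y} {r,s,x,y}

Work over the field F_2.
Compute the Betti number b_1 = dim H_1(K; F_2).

n_0=10 n_1=37 n_2=39 n_3=14  [Z2]
∂1: piv[ag,ah,ak,al,as,ax,ay,gi,gr] rk=9  ker:gh,gk,gl,gs,gx,hi,hk,hl,hr,hs,hx,hy,ik,ir,is,kl,kr,kx,lr,ls,lx,ly,rs,rx,ry,sx,sy,xy
∂2: piv[agh,agk,agl,ags,agx,ahl,ahy,akl,akx,als,alx,ghi,ghs,grs,hik,hir,hkr,hlx,hly,hrs,hrx,hry,hsx,hsy,hxy,lry] rk=26  ker:ghl,gkl,gkx,gls,glx,hls,ikr,klx,lxy,rsx,rsy,rxy,sxy
∂3: piv[aghl,agkl,agkx,agls,aglx,aklx,ghls,hlxy,hrsx,hrsy,hrxy,hsxy] rk=12  ker:gklx,rsxy
b_1=(37−9)−26=2

b_1=2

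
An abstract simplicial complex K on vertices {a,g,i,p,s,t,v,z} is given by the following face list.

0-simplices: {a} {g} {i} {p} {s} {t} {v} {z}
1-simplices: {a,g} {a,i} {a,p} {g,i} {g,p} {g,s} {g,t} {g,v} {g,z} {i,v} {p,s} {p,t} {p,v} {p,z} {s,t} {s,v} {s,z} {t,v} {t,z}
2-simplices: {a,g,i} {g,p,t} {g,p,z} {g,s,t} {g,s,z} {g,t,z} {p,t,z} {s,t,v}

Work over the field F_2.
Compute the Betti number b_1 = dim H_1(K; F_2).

b_1=5

n_0=8 n_1=19 n_2=8  [Z2]
∂1: piv[ag,ai,ap,gs,gt,gv,gz] rk=7  ker:gi,gp,iv,ps,pt,pv,pz,st,sv,sz,tv,tz
∂2: piv[agi,gpt,gpz,gst,gsz,gtz,stv] rk=7  ker:ptz
b_1=(19−7)−7=5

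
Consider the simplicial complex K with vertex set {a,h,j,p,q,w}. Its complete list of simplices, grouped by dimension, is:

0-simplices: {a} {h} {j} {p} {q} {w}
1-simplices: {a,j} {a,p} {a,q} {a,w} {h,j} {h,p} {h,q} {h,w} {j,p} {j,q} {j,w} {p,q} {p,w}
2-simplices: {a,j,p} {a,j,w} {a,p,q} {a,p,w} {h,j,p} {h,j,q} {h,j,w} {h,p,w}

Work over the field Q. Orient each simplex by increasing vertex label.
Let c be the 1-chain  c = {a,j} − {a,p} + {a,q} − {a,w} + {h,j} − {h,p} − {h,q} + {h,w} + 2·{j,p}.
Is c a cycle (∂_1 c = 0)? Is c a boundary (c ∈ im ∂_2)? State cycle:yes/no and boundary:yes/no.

n_0=6 n_1=13 n_2=8  [Q]
∂1: piv[aj,ap,aq,aw,hj] rk=5  ker:hp,hq,hw,jp,jq,jw,pq,pw
∂2: piv[ajp,ajw,apq,apw,hjp,hjq,hjw] rk=7  ker:hpw
∂1c = 0
c vs im∂2: residual ≠ 0 ⇒ not boundary

cycle:yes boundary:no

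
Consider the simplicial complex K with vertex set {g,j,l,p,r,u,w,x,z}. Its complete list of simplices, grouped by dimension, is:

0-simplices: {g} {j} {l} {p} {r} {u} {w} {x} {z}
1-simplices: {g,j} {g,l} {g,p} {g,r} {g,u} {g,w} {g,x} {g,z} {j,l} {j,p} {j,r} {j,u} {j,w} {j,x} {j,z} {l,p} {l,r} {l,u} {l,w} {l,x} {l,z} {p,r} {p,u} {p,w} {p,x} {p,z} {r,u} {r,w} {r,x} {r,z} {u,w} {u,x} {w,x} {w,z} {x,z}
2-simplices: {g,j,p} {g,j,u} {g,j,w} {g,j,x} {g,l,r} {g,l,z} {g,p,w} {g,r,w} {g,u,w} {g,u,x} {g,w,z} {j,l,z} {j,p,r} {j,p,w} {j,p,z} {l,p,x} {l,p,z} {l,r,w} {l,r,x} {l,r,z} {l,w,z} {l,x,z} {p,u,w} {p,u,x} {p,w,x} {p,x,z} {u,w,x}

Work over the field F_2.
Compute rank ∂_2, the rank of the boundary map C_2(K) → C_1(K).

n_0=9 n_1=35 n_2=27  [Z2]
∂1: piv[gj,gl,gp,gr,gu,gw,gx,gz] rk=8  ker:jl,jp,jr,ju,jw,jx,jz,lp,lr,lu,lw,lx,lz,pr,pu,pw,px,pz,ru,rw,rx,rz,uw,ux,wx,wz,xz
∂2: piv[gjp,gju,gjw,gjx,glr,glz,gpw,grw,guw,gux,gwz,jlz,jpr,jpz,lpx,lpz,lrw,lrx,lrz,lxz,puw,pux,pwx] rk=23  ker:jpw,lwz,pxz,uwx
rk∂_2=23

rank∂_2=23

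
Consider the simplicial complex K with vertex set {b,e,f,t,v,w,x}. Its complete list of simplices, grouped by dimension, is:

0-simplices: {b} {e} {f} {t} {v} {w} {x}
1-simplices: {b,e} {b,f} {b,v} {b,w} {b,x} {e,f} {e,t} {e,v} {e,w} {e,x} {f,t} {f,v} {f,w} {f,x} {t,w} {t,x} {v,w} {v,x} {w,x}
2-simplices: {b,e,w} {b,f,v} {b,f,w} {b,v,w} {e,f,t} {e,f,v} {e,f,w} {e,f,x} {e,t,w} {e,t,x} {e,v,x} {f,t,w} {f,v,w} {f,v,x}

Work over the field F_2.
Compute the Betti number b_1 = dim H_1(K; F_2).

b_1=2

n_0=7 n_1=19 n_2=14  [Z2]
∂1: piv[be,bf,bv,bw,bx,et] rk=6  ker:ef,ev,ew,ex,ft,fv,fw,fx,tw,tx,vw,vx,wx
∂2: piv[bew,bfv,bfw,bvw,eft,efv,efw,efx,etw,etx,evx] rk=11  ker:ftw,fvw,fvx
b_1=(19−6)−11=2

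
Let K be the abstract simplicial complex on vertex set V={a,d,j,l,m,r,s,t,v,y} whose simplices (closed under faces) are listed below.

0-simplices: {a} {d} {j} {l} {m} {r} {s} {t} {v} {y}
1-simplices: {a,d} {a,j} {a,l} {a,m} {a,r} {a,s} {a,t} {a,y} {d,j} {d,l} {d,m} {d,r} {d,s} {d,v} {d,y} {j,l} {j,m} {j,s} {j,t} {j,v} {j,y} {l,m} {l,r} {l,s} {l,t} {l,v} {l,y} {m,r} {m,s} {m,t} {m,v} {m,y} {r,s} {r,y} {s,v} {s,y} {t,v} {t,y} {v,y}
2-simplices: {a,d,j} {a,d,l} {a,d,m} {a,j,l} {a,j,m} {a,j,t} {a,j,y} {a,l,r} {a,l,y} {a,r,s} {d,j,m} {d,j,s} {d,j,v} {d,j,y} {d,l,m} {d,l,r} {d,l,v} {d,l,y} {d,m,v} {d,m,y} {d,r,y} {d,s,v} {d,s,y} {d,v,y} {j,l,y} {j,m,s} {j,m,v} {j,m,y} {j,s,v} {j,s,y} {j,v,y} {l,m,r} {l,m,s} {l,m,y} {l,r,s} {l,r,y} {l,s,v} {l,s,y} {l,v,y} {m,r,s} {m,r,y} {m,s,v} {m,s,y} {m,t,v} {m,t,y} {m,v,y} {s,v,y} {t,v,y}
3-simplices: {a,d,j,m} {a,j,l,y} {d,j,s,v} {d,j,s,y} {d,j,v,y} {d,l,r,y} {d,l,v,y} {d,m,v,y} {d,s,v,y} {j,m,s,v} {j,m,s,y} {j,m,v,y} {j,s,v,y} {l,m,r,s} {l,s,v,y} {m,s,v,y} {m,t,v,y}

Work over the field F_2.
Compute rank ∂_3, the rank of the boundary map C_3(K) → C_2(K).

n_0=10 n_1=39 n_2=48 n_3=17  [Z2]
∂1: piv[ad,aj,al,am,ar,as,at,ay,dv] rk=9  ker:dj,dl,dm,dr,ds,dy,jl,jm,js,jt,jv,jy,lm,lr,ls,lt,lv,ly,mr,ms,mt,mv,my,rs,ry,sv,sy,tv,ty,vy
∂2: piv[adj,adl,adm,ajl,ajm,ajt,ajy,alr,aly,ars,djs,djv,djy,dlm,dlr,dlv,dmv,dmy,dry,dsv,dsy,dvy,jms,lmr,lms,lrs,mtv,mty] rk=28  ker:djm,dly,jly,jmv,jmy,jsv,jsy,jvy,lmy,lry,lsv,lsy,lvy,mrs,mry,msv,msy,mvy,svy,tvy
∂3: piv[adjm,ajly,djsv,djsy,djvy,dlry,dlvy,dmvy,dsvy,jmsv,jmsy,jmvy,lmrs,lsvy,mtvy] rk=15  ker:jsvy,msvy
rk∂_3=15

rank∂_3=15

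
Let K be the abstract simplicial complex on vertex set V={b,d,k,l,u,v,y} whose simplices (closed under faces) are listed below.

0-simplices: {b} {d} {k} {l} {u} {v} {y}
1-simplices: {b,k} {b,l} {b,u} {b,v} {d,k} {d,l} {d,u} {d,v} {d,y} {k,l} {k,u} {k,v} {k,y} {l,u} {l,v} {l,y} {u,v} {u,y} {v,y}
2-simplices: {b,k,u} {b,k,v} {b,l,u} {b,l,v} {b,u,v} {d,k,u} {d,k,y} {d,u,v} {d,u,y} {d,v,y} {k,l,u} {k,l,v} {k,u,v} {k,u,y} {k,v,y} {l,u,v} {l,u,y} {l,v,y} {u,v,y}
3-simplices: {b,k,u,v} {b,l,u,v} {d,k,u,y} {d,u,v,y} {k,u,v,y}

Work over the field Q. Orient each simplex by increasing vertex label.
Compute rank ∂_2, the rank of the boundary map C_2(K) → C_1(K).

rank∂_2=12

n_0=7 n_1=19 n_2=19 n_3=5  [Q]
∂1: piv[bk,bl,bu,bv,dk,dy] rk=6  ker:dl,du,dv,kl,ku,kv,ky,lu,lv,ly,uv,uy,vy
∂2: piv[bku,bkv,blu,blv,buv,dku,dky,duv,duy,dvy,klu,luy] rk=12  ker:klv,kuv,kuy,kvy,luv,lvy,uvy
∂3: piv[bkuv,bluv,dkuy,duvy,kuvy] rk=5
rk∂_2=12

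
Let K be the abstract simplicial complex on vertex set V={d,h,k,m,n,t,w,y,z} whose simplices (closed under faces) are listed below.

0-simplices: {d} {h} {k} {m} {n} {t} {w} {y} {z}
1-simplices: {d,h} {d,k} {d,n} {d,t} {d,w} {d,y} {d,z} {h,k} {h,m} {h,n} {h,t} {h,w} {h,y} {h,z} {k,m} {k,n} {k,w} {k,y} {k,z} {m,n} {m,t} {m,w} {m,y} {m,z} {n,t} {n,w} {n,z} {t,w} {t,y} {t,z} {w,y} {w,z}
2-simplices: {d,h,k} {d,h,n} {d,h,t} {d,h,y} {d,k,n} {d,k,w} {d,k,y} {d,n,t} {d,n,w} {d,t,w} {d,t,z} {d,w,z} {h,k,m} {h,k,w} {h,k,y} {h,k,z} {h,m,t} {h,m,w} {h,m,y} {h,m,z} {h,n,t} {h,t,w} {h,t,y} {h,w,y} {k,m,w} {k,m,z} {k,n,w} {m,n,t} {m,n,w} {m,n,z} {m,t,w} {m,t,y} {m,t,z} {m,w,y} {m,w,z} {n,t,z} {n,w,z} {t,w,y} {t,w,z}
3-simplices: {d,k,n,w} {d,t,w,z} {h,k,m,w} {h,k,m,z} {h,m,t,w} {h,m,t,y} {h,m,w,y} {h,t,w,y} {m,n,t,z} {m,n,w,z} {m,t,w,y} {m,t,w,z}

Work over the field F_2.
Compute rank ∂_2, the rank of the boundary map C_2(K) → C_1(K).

n_0=9 n_1=32 n_2=39 n_3=12  [Z2]
∂1: piv[dh,dk,dn,dt,dw,dy,dz,hm] rk=8  ker:hk,hn,ht,hw,hy,hz,km,kn,kw,ky,kz,mn,mt,mw,my,mz,nt,nw,nz,tw,ty,tz,wy,wz
∂2: piv[dhk,dhn,dht,dhy,dkn,dkw,dky,dnt,dnw,dtw,dtz,dwz,hkm,hkw,hkz,hmt,hmw,hmy,hmz,hty,hwy,mnt,mnz,mtz] rk=24  ker:hky,hnt,htw,kmw,kmz,knw,mnw,mtw,mty,mwy,mwz,ntz,nwz,twy,twz
∂3: piv[dknw,dtwz,hkmw,hkmz,hmtw,hmty,hmwy,htwy,mntz,mnwz,mtwz] rk=11  ker:mtwy
rk∂_2=24

rank∂_2=24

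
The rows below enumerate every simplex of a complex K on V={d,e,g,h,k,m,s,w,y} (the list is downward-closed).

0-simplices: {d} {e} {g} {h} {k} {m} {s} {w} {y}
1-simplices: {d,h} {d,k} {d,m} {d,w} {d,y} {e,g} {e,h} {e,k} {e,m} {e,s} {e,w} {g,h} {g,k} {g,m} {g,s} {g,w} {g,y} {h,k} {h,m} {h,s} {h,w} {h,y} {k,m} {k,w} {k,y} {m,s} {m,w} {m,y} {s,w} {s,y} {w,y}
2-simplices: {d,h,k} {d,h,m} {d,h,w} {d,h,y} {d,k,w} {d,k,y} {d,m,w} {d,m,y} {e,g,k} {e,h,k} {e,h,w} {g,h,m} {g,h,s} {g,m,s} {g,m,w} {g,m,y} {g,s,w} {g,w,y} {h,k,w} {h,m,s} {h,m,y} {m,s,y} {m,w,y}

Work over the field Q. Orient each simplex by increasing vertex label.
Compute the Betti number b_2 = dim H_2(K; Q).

n_0=9 n_1=31 n_2=23  [Q]
∂1: piv[dh,dk,dm,dw,dy,eg,eh,es] rk=8  ker:ek,em,ew,gh,gk,gm,gs,gw,gy,hk,hm,hs,hw,hy,km,kw,ky,ms,mw,my,sw,sy,wy
∂2: piv[dhk,dhm,dhw,dhy,dkw,dky,dmw,dmy,egk,ehk,ehw,ghm,ghs,gms,gmw,gmy,gsw,gwy,msy] rk=19  ker:hkw,hms,hmy,mwy
b_2=(23−19)−0=4

b_2=4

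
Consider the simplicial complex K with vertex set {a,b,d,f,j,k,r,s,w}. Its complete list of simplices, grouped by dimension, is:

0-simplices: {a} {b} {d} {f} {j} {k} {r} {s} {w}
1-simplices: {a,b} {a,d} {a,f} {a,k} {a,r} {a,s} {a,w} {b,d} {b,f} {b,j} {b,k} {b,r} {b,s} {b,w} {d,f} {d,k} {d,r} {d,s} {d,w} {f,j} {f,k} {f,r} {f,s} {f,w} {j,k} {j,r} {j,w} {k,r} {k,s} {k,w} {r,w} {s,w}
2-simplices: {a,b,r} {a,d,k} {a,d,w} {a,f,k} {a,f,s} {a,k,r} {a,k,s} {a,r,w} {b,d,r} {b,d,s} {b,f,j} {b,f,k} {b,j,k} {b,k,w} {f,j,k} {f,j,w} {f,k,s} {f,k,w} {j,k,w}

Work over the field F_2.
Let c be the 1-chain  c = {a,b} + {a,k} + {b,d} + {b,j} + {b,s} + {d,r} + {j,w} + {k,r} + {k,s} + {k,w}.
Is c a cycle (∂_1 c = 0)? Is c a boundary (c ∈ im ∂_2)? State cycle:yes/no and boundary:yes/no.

cycle:yes boundary:no

n_0=9 n_1=32 n_2=19  [Z2]
∂1: piv[ab,ad,af,ak,ar,as,aw,bj] rk=8  ker:bd,bf,bk,br,bs,bw,df,dk,dr,ds,dw,fj,fk,fr,fs,fw,jk,jr,jw,kr,ks,kw,rw,sw
∂2: piv[abr,adk,adw,afk,afs,akr,aks,arw,bdr,bds,bfj,bfk,bjk,bkw,fjw,fkw] rk=16  ker:fjk,fks,jkw
∂1c = 0
c vs im∂2: residual ≠ 0 ⇒ not boundary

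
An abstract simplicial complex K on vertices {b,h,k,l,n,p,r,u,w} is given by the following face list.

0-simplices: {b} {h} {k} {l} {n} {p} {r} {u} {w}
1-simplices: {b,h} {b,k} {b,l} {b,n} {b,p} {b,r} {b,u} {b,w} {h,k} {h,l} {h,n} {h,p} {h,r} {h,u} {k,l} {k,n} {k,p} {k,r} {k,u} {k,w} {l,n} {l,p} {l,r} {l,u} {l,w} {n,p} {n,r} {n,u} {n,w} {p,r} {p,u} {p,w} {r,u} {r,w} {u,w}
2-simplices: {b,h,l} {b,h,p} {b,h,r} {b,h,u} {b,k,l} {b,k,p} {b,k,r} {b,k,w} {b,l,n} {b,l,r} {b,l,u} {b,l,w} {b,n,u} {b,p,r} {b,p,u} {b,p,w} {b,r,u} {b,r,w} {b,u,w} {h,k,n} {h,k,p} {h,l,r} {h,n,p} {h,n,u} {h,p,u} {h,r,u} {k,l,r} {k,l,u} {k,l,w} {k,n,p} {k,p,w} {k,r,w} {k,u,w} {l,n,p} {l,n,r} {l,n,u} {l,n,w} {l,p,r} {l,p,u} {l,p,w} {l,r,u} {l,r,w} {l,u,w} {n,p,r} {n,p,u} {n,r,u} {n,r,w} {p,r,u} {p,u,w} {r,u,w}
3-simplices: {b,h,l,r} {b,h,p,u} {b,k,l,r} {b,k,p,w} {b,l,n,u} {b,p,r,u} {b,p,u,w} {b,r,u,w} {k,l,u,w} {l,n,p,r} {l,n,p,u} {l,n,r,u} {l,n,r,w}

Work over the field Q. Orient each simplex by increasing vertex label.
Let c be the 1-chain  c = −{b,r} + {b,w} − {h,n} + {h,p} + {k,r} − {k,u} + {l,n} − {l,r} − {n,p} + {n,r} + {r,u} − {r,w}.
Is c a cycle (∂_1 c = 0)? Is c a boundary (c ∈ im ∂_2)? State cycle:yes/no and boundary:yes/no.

n_0=9 n_1=35 n_2=50 n_3=13  [Q]
∂1: piv[bh,bk,bl,bn,bp,br,bu,bw] rk=8  ker:hk,hl,hn,hp,hr,hu,kl,kn,kp,kr,ku,kw,ln,lp,lr,lu,lw,np,nr,nu,nw,pr,pu,pw,ru,rw,uw
∂2: piv[bhl,bhp,bhr,bhu,bkl,bkp,bkr,bkw,bln,blr,blu,blw,bnu,bpr,bpu,bpw,bru,brw,buw,hkn,hkp,hnp,hnu,klu,lnp,lnr,lnw] rk=27  ker:hlr,hpu,hru,klr,klw,knp,kpw,krw,kuw,lnu,lpr,lpu,lpw,lru,lrw,luw,npr,npu,nru,nrw,pru,puw,ruw
∂3: piv[bhlr,bhpu,bklr,bkpw,blnu,bpru,bpuw,bruw,kluw,lnpr,lnpu,lnru,lnrw] rk=13
∂1c = 0
c vs im∂2: reduces to 0 ⇒ boundary

cycle:yes boundary:yes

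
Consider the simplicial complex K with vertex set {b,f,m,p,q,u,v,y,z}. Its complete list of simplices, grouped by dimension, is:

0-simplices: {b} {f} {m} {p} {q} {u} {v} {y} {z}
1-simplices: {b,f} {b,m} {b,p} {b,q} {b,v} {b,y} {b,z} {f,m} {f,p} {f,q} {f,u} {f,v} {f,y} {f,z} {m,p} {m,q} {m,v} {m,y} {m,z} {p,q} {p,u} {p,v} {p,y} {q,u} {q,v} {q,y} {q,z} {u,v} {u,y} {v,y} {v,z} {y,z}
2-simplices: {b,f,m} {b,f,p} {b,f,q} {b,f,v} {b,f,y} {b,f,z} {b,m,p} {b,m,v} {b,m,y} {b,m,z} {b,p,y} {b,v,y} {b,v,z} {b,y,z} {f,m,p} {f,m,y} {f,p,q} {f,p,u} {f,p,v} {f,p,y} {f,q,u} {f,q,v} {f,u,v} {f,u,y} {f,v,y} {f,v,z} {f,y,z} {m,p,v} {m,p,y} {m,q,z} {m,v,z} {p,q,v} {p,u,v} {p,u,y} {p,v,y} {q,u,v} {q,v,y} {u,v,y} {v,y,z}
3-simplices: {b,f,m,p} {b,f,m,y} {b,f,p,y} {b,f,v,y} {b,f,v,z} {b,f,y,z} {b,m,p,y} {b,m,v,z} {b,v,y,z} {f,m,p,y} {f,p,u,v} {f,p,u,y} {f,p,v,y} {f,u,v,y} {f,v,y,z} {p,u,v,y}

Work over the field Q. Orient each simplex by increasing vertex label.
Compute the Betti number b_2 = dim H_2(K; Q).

n_0=9 n_1=32 n_2=39 n_3=16  [Q]
∂1: piv[bf,bm,bp,bq,bv,by,bz,fu] rk=8  ker:fm,fp,fq,fv,fy,fz,mp,mq,mv,my,mz,pq,pu,pv,py,qu,qv,qy,qz,uv,uy,vy,vz,yz
∂2: piv[bfm,bfp,bfq,bfv,bfy,bfz,bmp,bmv,bmy,bmz,bpy,bvy,bvz,byz,fpq,fpu,fpv,fqu,fqv,fuv,fuy,mqz,qvy] rk=23  ker:fmp,fmy,fpy,fvy,fvz,fyz,mpv,mpy,mvz,pqv,puv,puy,pvy,quv,uvy,vyz
∂3: piv[bfmp,bfmy,bfpy,bfvy,bfvz,bfyz,bmpy,bmvz,bvyz,fpuv,fpuy,fpvy,fuvy] rk=13  ker:fmpy,fvyz,puvy
b_2=(39−23)−13=3

b_2=3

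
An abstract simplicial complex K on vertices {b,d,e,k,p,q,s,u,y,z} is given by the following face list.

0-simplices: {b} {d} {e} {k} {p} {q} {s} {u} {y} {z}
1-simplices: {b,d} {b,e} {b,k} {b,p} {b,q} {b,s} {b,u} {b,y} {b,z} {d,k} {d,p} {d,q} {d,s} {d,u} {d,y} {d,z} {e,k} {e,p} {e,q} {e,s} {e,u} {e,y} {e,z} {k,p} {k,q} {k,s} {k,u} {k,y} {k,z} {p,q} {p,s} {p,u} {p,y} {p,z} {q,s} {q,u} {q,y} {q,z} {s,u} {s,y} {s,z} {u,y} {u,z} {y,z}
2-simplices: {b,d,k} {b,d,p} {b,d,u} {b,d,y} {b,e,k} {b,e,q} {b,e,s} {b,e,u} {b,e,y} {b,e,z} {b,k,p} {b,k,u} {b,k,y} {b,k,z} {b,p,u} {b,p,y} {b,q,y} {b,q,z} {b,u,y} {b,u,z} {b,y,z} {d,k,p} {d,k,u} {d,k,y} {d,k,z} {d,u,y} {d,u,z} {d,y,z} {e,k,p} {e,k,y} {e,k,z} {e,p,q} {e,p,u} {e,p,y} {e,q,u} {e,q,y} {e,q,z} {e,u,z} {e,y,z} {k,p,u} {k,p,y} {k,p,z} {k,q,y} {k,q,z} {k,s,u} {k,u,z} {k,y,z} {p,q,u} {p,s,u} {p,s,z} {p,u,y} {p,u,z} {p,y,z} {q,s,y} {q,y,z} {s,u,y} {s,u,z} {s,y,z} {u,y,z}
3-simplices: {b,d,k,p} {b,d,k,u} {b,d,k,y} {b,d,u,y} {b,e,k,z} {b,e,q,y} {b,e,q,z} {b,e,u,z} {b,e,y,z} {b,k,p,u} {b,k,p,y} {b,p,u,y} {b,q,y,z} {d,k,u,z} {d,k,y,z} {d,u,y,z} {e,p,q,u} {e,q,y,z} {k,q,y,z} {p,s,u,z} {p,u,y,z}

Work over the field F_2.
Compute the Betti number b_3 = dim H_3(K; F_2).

n_0=10 n_1=44 n_2=59 n_3=21  [Z2]
∂1: piv[bd,be,bk,bp,bq,bs,bu,by,bz] rk=9  ker:dk,dp,dq,ds,du,dy,dz,ek,ep,eq,es,eu,ey,ez,kp,kq,ks,ku,ky,kz,pq,ps,pu,py,pz,qs,qu,qy,qz,su,sy,sz,uy,uz,yz
∂2: piv[bdk,bdp,bdu,bdy,bek,beq,bes,beu,bey,bez,bkp,bku,bky,bkz,bpu,bpy,bqy,bqz,buy,buz,byz,dkz,ekp,epq,equ,kpz,kqy,ksu,psu,psz,qsy,suy] rk=32  ker:dkp,dku,dky,duy,duz,dyz,eky,ekz,epu,epy,eqy,eqz,euz,eyz,kpu,kpy,kqz,kuz,kyz,pqu,puy,puz,pyz,qyz,suz,syz,uyz
∂3: piv[bdkp,bdku,bdky,bduy,bekz,beqy,beqz,beuz,beyz,bkpu,bkpy,bpuy,bqyz,dkuz,dkyz,duyz,epqu,kqyz,psuz,puyz] rk=20  ker:eqyz
b_3=(21−20)−0=1

b_3=1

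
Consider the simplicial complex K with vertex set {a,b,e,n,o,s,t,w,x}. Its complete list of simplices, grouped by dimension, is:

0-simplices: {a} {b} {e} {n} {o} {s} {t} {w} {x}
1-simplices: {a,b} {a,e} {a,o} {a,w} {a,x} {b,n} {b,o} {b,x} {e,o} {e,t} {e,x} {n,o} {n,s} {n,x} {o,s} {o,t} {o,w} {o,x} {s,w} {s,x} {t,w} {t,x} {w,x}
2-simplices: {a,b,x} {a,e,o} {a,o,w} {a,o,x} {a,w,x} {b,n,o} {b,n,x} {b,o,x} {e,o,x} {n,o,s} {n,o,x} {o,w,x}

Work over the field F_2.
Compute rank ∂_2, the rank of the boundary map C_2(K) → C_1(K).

rank∂_2=10

n_0=9 n_1=23 n_2=12  [Z2]
∂1: piv[ab,ae,ao,aw,ax,bn,et,ns] rk=8  ker:bo,bx,eo,ex,no,nx,os,ot,ow,ox,sw,sx,tw,tx,wx
∂2: piv[abx,aeo,aow,aox,awx,bno,bnx,box,eox,nos] rk=10  ker:nox,owx
rk∂_2=10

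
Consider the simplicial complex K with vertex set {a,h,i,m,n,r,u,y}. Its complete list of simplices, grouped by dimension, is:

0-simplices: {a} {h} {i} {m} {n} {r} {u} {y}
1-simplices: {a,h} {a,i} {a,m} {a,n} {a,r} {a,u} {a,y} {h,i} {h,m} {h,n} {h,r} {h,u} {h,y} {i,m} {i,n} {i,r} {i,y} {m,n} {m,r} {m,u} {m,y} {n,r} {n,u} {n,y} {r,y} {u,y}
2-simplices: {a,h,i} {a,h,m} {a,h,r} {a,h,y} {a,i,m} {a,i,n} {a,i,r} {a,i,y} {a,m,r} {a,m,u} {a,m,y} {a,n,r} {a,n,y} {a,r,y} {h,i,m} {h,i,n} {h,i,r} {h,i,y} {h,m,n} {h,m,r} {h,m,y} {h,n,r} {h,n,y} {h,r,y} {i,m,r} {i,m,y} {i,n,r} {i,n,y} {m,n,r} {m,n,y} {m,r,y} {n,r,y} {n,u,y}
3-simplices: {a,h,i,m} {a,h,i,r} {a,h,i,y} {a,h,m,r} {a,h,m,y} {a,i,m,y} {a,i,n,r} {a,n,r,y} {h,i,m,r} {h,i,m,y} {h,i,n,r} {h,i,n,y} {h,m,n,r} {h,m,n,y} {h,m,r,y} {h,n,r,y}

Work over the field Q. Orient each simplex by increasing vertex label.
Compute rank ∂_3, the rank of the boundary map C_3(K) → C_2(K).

rank∂_3=15

n_0=8 n_1=26 n_2=33 n_3=16  [Q]
∂1: piv[ah,ai,am,an,ar,au,ay] rk=7  ker:hi,hm,hn,hr,hu,hy,im,in,ir,iy,mn,mr,mu,my,nr,nu,ny,ry,uy
∂2: piv[ahi,ahm,ahr,ahy,aim,ain,air,aiy,amr,amu,amy,anr,any,ary,hin,hmn,nuy] rk=17  ker:him,hir,hiy,hmr,hmy,hnr,hny,hry,imr,imy,inr,iny,mnr,mny,mry,nry
∂3: piv[ahim,ahir,ahiy,ahmr,ahmy,aimy,ainr,anry,himr,hinr,hiny,hmnr,hmny,hmry,hnry] rk=15  ker:himy
rk∂_3=15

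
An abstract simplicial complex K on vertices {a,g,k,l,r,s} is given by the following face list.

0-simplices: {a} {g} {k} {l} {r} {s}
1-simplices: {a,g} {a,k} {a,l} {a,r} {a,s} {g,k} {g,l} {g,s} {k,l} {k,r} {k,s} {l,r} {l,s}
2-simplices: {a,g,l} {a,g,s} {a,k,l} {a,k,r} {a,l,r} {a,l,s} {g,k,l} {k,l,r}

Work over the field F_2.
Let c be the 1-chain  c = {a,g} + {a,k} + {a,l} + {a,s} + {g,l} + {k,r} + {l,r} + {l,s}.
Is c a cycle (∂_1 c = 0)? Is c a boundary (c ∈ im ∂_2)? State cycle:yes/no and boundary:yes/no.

cycle:yes boundary:yes

n_0=6 n_1=13 n_2=8  [Z2]
∂1: piv[ag,ak,al,ar,as] rk=5  ker:gk,gl,gs,kl,kr,ks,lr,ls
∂2: piv[agl,ags,akl,akr,alr,als,gkl] rk=7  ker:klr
∂1c = 0
c vs im∂2: reduces to 0 ⇒ boundary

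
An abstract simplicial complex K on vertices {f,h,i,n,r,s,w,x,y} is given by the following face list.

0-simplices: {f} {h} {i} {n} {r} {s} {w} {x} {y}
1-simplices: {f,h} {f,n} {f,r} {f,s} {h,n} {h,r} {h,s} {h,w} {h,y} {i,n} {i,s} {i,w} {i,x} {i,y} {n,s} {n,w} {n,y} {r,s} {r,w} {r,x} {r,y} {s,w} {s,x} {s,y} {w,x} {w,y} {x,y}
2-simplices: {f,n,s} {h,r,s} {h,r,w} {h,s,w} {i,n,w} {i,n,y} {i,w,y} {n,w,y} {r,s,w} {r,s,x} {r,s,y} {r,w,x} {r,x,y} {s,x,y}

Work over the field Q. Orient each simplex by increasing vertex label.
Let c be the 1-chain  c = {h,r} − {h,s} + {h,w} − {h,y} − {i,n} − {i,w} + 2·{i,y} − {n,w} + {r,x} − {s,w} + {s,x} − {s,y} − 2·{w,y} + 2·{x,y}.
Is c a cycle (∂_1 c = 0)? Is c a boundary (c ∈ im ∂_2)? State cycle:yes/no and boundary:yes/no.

n_0=9 n_1=27 n_2=14  [Q]
∂1: piv[fh,fn,fr,fs,hw,hy,in,ix] rk=8  ker:hn,hr,hs,is,iw,iy,ns,nw,ny,rs,rw,rx,ry,sw,sx,sy,wx,wy,xy
∂2: piv[fns,hrs,hrw,hsw,inw,iny,iwy,rsx,rsy,rwx,rxy] rk=11  ker:nwy,rsw,sxy
∂1c = 0
c vs im∂2: residual ≠ 0 ⇒ not boundary

cycle:yes boundary:no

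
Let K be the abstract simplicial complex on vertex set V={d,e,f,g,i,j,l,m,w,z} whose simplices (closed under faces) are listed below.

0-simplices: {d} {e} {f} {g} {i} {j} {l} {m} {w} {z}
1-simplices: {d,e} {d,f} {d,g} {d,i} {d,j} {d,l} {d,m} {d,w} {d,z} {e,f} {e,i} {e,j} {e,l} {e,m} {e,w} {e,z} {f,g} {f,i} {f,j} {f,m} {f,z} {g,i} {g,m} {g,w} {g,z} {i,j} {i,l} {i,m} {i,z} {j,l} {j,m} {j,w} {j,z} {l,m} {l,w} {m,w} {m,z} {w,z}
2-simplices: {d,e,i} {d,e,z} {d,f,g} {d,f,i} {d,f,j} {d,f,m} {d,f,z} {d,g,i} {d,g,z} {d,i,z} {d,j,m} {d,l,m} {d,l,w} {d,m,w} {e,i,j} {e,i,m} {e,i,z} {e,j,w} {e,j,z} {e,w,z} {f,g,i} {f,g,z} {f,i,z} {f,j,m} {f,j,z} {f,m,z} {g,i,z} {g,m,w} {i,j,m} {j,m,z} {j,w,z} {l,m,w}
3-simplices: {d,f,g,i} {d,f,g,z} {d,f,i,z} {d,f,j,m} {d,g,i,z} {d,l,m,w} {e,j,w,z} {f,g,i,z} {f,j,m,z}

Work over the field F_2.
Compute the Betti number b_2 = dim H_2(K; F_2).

n_0=10 n_1=38 n_2=32 n_3=9  [Z2]
∂1: piv[de,df,dg,di,dj,dl,dm,dw,dz] rk=9  ker:ef,ei,ej,el,em,ew,ez,fg,fi,fj,fm,fz,gi,gm,gw,gz,ij,il,im,iz,jl,jm,jw,jz,lm,lw,mw,mz,wz
∂2: piv[dei,dez,dfg,dfi,dfj,dfm,dfz,dgi,dgz,diz,djm,dlm,dlw,dmw,eij,eim,ejw,ejz,ewz,fjz,fmz,gmw,ijm] rk=23  ker:eiz,fgi,fgz,fiz,fjm,giz,jmz,jwz,lmw
∂3: piv[dfgi,dfgz,dfiz,dfjm,dgiz,dlmw,ejwz,fjmz] rk=8  ker:fgiz
b_2=(32−23)−8=1

b_2=1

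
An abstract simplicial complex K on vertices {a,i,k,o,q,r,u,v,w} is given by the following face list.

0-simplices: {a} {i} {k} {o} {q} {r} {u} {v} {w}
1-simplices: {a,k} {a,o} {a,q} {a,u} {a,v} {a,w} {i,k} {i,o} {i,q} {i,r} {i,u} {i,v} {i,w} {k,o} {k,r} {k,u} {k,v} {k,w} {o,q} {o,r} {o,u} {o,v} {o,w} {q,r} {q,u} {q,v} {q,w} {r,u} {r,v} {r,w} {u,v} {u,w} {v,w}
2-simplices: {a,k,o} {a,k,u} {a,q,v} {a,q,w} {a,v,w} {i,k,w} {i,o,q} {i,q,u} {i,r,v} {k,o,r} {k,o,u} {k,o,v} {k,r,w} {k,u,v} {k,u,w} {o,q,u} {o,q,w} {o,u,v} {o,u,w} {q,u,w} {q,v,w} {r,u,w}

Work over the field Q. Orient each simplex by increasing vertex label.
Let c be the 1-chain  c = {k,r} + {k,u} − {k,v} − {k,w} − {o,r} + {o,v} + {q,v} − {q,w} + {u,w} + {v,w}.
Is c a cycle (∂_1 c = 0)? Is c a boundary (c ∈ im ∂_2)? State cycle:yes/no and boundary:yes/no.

cycle:yes boundary:yes

n_0=9 n_1=33 n_2=22  [Q]
∂1: piv[ak,ao,aq,au,av,aw,ik,ir] rk=8  ker:io,iq,iu,iv,iw,ko,kr,ku,kv,kw,oq,or,ou,ov,ow,qr,qu,qv,qw,ru,rv,rw,uv,uw,vw
∂2: piv[ako,aku,aqv,aqw,avw,ikw,ioq,iqu,irv,kor,kou,kov,krw,kuv,kuw,oqu,oqw,ouw,ruw] rk=19  ker:ouv,quw,qvw
∂1c = 0
c vs im∂2: reduces to 0 ⇒ boundary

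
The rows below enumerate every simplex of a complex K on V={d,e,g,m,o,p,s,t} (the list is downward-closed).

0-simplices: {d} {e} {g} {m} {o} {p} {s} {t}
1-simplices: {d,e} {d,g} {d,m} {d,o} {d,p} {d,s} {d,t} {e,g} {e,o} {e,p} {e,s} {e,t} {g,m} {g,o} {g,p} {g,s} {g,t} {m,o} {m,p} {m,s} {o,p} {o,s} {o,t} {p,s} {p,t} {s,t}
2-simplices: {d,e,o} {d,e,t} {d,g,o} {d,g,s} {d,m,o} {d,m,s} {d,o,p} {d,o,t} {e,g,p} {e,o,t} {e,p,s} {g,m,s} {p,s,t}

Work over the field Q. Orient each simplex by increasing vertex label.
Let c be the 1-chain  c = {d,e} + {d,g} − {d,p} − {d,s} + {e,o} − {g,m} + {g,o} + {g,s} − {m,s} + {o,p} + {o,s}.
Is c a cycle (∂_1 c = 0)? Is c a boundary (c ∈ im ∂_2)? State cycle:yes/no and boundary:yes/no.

cycle:yes boundary:no

n_0=8 n_1=26 n_2=13  [Q]
∂1: piv[de,dg,dm,do,dp,ds,dt] rk=7  ker:eg,eo,ep,es,et,gm,go,gp,gs,gt,mo,mp,ms,op,os,ot,ps,pt,st
∂2: piv[deo,det,dgo,dgs,dmo,dms,dop,dot,egp,eps,gms,pst] rk=12  ker:eot
∂1c = 0
c vs im∂2: residual ≠ 0 ⇒ not boundary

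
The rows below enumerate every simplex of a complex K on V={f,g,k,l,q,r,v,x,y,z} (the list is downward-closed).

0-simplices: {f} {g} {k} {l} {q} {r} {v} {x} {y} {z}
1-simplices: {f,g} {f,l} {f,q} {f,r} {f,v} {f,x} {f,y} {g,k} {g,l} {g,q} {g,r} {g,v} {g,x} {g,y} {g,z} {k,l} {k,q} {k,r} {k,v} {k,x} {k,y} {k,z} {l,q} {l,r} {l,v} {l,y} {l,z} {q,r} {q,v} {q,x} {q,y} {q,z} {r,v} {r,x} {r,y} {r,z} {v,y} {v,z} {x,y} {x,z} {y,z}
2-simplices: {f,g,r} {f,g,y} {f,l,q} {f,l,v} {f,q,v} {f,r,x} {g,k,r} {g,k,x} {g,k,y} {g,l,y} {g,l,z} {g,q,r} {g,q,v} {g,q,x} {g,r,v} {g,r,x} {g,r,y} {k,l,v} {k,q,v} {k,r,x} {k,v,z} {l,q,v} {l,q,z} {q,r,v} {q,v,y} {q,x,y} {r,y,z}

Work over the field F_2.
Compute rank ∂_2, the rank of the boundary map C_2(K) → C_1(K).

rank∂_2=24

n_0=10 n_1=41 n_2=27  [Z2]
∂1: piv[fg,fl,fq,fr,fv,fx,fy,gk,gz] rk=9  ker:gl,gq,gr,gv,gx,gy,kl,kq,kr,kv,kx,ky,kz,lq,lr,lv,ly,lz,qr,qv,qx,qy,qz,rv,rx,ry,rz,vy,vz,xy,xz,yz
∂2: piv[fgr,fgy,flq,flv,fqv,frx,gkr,gkx,gky,gly,glz,gqr,gqv,gqx,grv,grx,gry,klv,kqv,kvz,lqz,qvy,qxy,ryz] rk=24  ker:krx,lqv,qrv
rk∂_2=24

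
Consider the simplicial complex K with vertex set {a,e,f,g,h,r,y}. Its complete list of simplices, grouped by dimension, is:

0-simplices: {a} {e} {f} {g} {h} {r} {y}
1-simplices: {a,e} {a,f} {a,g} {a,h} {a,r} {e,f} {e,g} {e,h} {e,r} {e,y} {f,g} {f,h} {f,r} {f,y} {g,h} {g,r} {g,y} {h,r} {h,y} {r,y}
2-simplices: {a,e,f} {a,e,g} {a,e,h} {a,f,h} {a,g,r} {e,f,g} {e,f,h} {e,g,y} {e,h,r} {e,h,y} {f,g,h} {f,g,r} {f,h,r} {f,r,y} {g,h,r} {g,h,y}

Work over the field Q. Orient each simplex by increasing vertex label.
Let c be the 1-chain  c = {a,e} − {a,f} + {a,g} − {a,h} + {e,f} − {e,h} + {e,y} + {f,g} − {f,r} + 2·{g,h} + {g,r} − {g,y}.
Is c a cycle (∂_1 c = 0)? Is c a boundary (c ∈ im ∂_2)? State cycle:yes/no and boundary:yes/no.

cycle:yes boundary:yes

n_0=7 n_1=20 n_2=16  [Q]
∂1: piv[ae,af,ag,ah,ar,ey] rk=6  ker:ef,eg,eh,er,fg,fh,fr,fy,gh,gr,gy,hr,hy,ry
∂2: piv[aef,aeg,aeh,afh,agr,efg,egy,ehr,ehy,fgh,fgr,fhr,fry] rk=13  ker:efh,ghr,ghy
∂1c = 0
c vs im∂2: reduces to 0 ⇒ boundary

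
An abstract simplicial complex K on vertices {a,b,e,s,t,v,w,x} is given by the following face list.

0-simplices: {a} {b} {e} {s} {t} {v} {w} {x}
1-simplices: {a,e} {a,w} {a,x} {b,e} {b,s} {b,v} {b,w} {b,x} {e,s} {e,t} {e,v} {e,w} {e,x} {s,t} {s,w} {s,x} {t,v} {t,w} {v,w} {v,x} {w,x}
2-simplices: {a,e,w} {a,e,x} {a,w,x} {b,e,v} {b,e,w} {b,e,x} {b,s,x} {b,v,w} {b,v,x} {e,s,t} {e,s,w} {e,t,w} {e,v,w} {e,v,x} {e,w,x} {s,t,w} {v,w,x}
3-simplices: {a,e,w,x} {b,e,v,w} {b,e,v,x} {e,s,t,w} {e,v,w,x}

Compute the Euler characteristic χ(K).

n_0=8 n_1=21 n_2=17 n_3=5
χ=+8−21+17−5=-1

χ(K)=-1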